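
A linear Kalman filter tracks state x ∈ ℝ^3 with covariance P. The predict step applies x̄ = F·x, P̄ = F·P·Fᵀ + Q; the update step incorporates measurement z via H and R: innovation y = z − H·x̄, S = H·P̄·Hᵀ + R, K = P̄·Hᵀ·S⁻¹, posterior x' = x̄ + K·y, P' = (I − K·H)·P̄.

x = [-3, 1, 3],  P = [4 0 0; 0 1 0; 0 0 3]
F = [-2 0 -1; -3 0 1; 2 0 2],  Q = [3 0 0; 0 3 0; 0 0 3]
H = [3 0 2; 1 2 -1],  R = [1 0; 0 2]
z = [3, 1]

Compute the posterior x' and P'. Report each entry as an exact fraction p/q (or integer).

x̄ = F·x = [3, 12, 0]
P̄ = F·P·Fᵀ + Q = [22 21 -22; 21 42 -18; -22 -18 31]
y = z − H·x̄ = [-6, -26]
S = H·P̄·Hᵀ + R = [59 80; 80 423]
K = P̄·Hᵀ·S⁻¹ = [2426/18557 3314/18557; 1581/18557 5097/18557; 5428/18557 -4931/18557]
x' = x̄ + K·y = [-45049/18557, 80676/18557, 95638/18557]
P' = (I − K·H)·P̄ = [69878/18557 -83427/18557 -103604/18557; -83427/18557 109776/18557 125931/18557; -103604/18557 125931/18557 158120/18557]

x' = [-45049/18557, 80676/18557, 95638/18557]
P' = [69878/18557 -83427/18557 -103604/18557; -83427/18557 109776/18557 125931/18557; -103604/18557 125931/18557 158120/18557]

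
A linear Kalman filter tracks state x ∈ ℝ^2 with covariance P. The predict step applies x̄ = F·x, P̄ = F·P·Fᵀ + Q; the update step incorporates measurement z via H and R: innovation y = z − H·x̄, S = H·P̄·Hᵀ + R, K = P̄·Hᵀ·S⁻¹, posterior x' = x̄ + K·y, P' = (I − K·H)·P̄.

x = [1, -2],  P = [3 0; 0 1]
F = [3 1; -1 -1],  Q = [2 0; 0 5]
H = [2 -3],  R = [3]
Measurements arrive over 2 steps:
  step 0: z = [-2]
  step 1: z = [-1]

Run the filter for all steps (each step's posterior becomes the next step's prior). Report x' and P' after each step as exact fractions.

step 0: x̄ = F·x = [1, 1]
step 0: P̄ = F·P·Fᵀ + Q = [30 -10; -10 9]
step 0: y = z − H·x̄ = [-1]
step 0: S = H·P̄·Hᵀ + R = [324]
step 0: K = P̄·Hᵀ·S⁻¹ = [5/18; -47/324]
step 0: x' = x̄ + K·y = [13/18, 371/324]
step 0: P' = (I − K·H)·P̄ = [5 55/18; 55/18 707/324]
step 1: x̄ = F·x = [1073/324, -605/324]
step 1: P̄ = F·P·Fᵀ + Q = [21875/324 -9527/324; -9527/324 5927/324]
step 1: y = z − H·x̄ = [-4285/324]
step 1: S = H·P̄·Hᵀ + R = [256139/324]
step 1: K = P̄·Hᵀ·S⁻¹ = [72331/256139; -36835/256139]
step 1: x' = x̄ + K·y = [-108337/256139, 8870/256139]
step 1: P' = (I − K·H)·P̄ = [1145886/256139 691593/256139; 691593/256139 497897/256139]

step 0: x' = [13/18, 371/324], P' = [5 55/18; 55/18 707/324]
step 1: x' = [-108337/256139, 8870/256139], P' = [1145886/256139 691593/256139; 691593/256139 497897/256139]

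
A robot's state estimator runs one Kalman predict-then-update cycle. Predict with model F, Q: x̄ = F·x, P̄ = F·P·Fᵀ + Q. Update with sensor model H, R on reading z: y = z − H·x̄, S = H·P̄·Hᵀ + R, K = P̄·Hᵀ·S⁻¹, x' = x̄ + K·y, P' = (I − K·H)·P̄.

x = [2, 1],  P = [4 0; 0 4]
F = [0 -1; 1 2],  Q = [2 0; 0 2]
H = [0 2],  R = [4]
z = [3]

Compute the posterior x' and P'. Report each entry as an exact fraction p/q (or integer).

x' = [-3/23, 37/23]
P' = [74/23 -8/23; -8/23 22/23]

x̄ = F·x = [-1, 4]
P̄ = F·P·Fᵀ + Q = [6 -8; -8 22]
y = z − H·x̄ = [-5]
S = H·P̄·Hᵀ + R = [92]
K = P̄·Hᵀ·S⁻¹ = [-4/23; 11/23]
x' = x̄ + K·y = [-3/23, 37/23]
P' = (I − K·H)·P̄ = [74/23 -8/23; -8/23 22/23]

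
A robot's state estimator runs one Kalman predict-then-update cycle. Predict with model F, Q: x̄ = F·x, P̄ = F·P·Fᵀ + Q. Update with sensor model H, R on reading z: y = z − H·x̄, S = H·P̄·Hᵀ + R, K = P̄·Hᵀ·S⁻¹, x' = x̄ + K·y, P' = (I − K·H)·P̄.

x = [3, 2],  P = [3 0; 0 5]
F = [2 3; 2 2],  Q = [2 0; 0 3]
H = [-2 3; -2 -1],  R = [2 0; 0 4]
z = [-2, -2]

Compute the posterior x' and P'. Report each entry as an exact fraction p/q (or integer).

x̄ = F·x = [12, 10]
P̄ = F·P·Fᵀ + Q = [59 42; 42 35]
y = z − H·x̄ = [-8, 32]
S = H·P̄·Hᵀ + R = [49 -37; -37 443]
K = P̄·Hᵀ·S⁻¹ = [-1188/10169 -3772/10169; 2450/10169 -2527/10169]
x' = x̄ + K·y = [10828/10169, 1226/10169]
P' = (I − K·H)·P̄ = [5955/10169 3178/10169; 3178/10169 3752/10169]

x' = [10828/10169, 1226/10169]
P' = [5955/10169 3178/10169; 3178/10169 3752/10169]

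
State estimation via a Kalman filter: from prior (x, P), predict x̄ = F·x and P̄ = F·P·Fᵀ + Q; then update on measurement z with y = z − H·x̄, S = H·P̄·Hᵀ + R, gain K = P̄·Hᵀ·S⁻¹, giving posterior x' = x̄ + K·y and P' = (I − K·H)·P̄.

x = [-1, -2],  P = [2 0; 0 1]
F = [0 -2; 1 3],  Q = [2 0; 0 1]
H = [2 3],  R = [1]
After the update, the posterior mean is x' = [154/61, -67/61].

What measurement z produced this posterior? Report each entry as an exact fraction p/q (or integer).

z = [2]

x̄ = F·x = [4, -7]
P̄ = F·P·Fᵀ + Q = [6 -6; -6 12]
S = H·P̄·Hᵀ + R = [61]
K = P̄·Hᵀ·S⁻¹ = [-6/61; 24/61]
x' − x̄ = [-90/61, 360/61] = K·y
y = (KᵀK)⁻¹·Kᵀ·(x' − x̄) = [15]
z = y + H·x̄ = [15] + [-13] = [2]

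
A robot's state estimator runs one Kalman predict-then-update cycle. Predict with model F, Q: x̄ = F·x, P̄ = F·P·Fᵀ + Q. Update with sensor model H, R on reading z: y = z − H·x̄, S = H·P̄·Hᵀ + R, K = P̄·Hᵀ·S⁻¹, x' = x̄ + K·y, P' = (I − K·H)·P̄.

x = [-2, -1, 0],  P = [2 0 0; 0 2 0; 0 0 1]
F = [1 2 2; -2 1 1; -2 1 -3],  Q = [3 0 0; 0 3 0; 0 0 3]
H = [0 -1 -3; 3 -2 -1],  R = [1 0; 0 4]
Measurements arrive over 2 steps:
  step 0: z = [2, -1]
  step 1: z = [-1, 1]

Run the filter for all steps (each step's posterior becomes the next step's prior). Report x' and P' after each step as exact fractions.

step 0: x̄ = F·x = [-4, 3, 3]
step 0: P̄ = F·P·Fᵀ + Q = [17 2 -6; 2 14 7; -6 7 22]
step 0: y = z − H·x̄ = [14, 20]
step 0: S = H·P̄·Hᵀ + R = [255 191; 191 275]
step 0: K = P̄·Hᵀ·S⁻¹ = [-5723/33644 10459/33644; -2043/16822 -355/16822; -9761/33644 173/33644]
step 0: x' = x̄ + K·y = [-2759/16822, 7382/8411, -16131/16822]
step 0: P' = (I − K·H)·P̄ = [109189/33644 85147/16822 -54857/33644; 85147/16822 76854/8411 -50555/16822; -54857/33644 -50555/16822 36957/33644]
step 1: x̄ = F·x = [-5493/16822, 4151/16822, 68675/16822]
step 1: P̄ = F·P·Fᵀ + Q = [1240481/33644 -280383/33644 452269/33644; -280383/33644 218093/33644 -65083/33644; 452269/33644 -65083/33644 444917/33644]
step 1: y = z − H·x̄ = [96677/8411, 55139/8411]
step 1: S = H·P̄·Hᵀ + R = [966373/8411 -478479/8411; -478479/8411 3251711/8411]
step 1: K = P̄·Hᵀ·S⁻¹ = [-49568241/346382542 94700521/346382542; -9724159/173191271 -17572494/173191271; -9808561/31489322 1079499/31489322]
step 1: x' = x̄ + K·y = [-62032631/346382542, -368463627/346382542, 22889649/31489322]
step 1: P' = (I − K·H)·P̄ = [810082299/692765084 983758341/692765084 -26806723/62978644; 983758341/692765084 1931681629/692765084 -57357121/62978644; -26806723/62978644 -57357121/62978644 25658081/62978644]

step 0: x' = [-2759/16822, 7382/8411, -16131/16822], P' = [109189/33644 85147/16822 -54857/33644; 85147/16822 76854/8411 -50555/16822; -54857/33644 -50555/16822 36957/33644]
step 1: x' = [-62032631/346382542, -368463627/346382542, 22889649/31489322], P' = [810082299/692765084 983758341/692765084 -26806723/62978644; 983758341/692765084 1931681629/692765084 -57357121/62978644; -26806723/62978644 -57357121/62978644 25658081/62978644]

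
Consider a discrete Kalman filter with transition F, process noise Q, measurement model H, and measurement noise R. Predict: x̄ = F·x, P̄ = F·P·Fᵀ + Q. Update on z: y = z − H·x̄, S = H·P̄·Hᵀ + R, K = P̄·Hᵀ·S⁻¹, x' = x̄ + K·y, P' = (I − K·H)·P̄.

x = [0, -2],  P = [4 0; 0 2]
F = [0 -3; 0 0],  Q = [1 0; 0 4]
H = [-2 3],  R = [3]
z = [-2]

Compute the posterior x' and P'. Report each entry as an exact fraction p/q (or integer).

x̄ = F·x = [6, 0]
P̄ = F·P·Fᵀ + Q = [19 0; 0 4]
y = z − H·x̄ = [10]
S = H·P̄·Hᵀ + R = [115]
K = P̄·Hᵀ·S⁻¹ = [-38/115; 12/115]
x' = x̄ + K·y = [62/23, 24/23]
P' = (I − K·H)·P̄ = [741/115 456/115; 456/115 316/115]

x' = [62/23, 24/23]
P' = [741/115 456/115; 456/115 316/115]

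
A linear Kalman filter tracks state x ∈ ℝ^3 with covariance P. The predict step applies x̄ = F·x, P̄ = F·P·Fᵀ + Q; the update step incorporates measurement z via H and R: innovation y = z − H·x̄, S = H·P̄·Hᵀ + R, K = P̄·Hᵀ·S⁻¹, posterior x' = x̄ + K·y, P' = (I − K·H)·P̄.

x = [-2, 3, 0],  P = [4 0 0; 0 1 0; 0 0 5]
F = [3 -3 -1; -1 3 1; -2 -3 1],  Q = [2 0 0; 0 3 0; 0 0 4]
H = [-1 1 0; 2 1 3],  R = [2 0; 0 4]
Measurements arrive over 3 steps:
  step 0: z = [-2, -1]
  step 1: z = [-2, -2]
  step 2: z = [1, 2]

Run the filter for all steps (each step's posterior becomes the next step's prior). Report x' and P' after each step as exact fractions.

step 0: x̄ = F·x = [-15, 11, -5]
step 0: P̄ = F·P·Fᵀ + Q = [52 -26 -20; -26 21 4; -20 4 34]
step 0: y = z − H·x̄ = [-28, 33]
step 0: S = H·P̄·Hᵀ + R = [127 -37; -37 219]
step 0: K = P̄·Hᵀ·S⁻¹ = [-4104/6611 -150/6611; 4795/13222 -337/13222; 3849/13222 4635/13222]
step 0: x' = x̄ + K·y = [10797/6611, 61/13222, -20927/13222]
step 0: P' = (I − K·H)·P̄ = [26360/6611 18152/6611 -23824/6611; 18152/6611 22947/6611 -19975/6611; -23824/6611 -19975/6611 25631/6611]
step 1: x̄ = F·x = [42763/6611, -21169/6611, -32149/6611]
step 1: P̄ = F·P·Fᵀ + Q = [178974/6611 -68856/6611 -150844/6611; -68856/6611 97233/6611 -111156/6611; -150844/6611 -111156/6611 797008/6611]
step 1: y = z − H·x̄ = [4610/601, 18868/6611]
step 1: S = H·P̄·Hᵀ + R = [38831/601 -19137/601; -19137/601 5260157/6611]
step 1: K = P̄·Hᵀ·S⁻¹ = [-101197245/166579604 -9225675/166579604; 30061101/83289802 -4718091/83289802; 23641879/83289802 32268809/83289802]
step 1: x' = x̄ + K·y = [137472491/83289802, -24790828/41644901, -65796118/41644901]
step 1: P' = (I − K·H)·P̄ = [243976743/83289802 71389749/41644901 -108197389/41644901; 71389749/41644901 101450850/41644901 -84555510/41644901; -108197389/41644901 -84555510/41644901 121829302/41644901]
step 2: x̄ = F·x = [692754677/83289802, -417809695/83289802, -128896125/41644901]
step 2: P̄ = F·P·Fᵀ + Q = [2145815779/83289802 -939263149/83289802 -695858073/41644901; -939263149/83289802 1125066501/83289802 -436828685/41644901; -695858073/41644901 -436828685/41644901 3486219646/41644901]
step 2: y = z − H·x̄ = [596927087/41644901, -27743305/83289802]
step 2: S = H·P̄·Hᵀ + R = [2657994091/41644901 -1275825939/41644901; -1275825939/41644901 47093851885/83289802]
step 2: K = P̄·Hᵀ·S⁻¹ = [-1769576763971/2927602502393 -147028040131/2927602502393; 1063838034652/2927602502393 -152131343887/2927602502393; 821702961926/2927602502393 1117508657938/2927602502393]
step 2: x' = x̄ + K·y = [-965631256869/2927602502393, 613609284324/2927602502393, 2344547429092/2927602502393]
step 2: P' = (I − K·H)·P̄ = [8426480869130/2927602502393 4887327341188/2927602502393 -7442800413324/2927602502393; 4887327341188/2927602502393 7015003410492/2927602502393 -5799394489472/2927602502393; -7442800413324/2927602502393 -5799394489472/2927602502393 8385009982624/2927602502393]

step 0: x' = [10797/6611, 61/13222, -20927/13222], P' = [26360/6611 18152/6611 -23824/6611; 18152/6611 22947/6611 -19975/6611; -23824/6611 -19975/6611 25631/6611]
step 1: x' = [137472491/83289802, -24790828/41644901, -65796118/41644901], P' = [243976743/83289802 71389749/41644901 -108197389/41644901; 71389749/41644901 101450850/41644901 -84555510/41644901; -108197389/41644901 -84555510/41644901 121829302/41644901]
step 2: x' = [-965631256869/2927602502393, 613609284324/2927602502393, 2344547429092/2927602502393], P' = [8426480869130/2927602502393 4887327341188/2927602502393 -7442800413324/2927602502393; 4887327341188/2927602502393 7015003410492/2927602502393 -5799394489472/2927602502393; -7442800413324/2927602502393 -5799394489472/2927602502393 8385009982624/2927602502393]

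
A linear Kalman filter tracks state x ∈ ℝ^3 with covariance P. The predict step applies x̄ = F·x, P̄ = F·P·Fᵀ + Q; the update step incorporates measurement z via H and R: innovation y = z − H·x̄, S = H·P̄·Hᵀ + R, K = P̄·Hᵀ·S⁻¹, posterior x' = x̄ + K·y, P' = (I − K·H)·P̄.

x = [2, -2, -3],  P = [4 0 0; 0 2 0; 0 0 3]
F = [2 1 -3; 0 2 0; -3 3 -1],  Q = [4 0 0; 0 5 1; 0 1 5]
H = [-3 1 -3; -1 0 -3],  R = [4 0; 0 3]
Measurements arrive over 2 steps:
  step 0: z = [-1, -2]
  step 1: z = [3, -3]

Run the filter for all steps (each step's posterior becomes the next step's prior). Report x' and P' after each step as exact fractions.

step 0: x' = [-26644/27799, -108713/55598, 45567/55598], P' = [107679/27799 127260/27799 -47823/27799; 127260/27799 265677/27799 -39599/27799; -47823/27799 -39599/27799 28996/27799]
step 1: x' = [-1157763293/472226486, 2432570305/2833358916, 4990620769/2833358916], P' = [820332315/236113243 1789812005/472226486 -727519867/472226486; 1789812005/472226486 22318170965/2833358916 -3099028507/2833358916; -727519867/472226486 -3099028507/2833358916 2728283765/2833358916]

step 0: x̄ = F·x = [11, -4, -9]
step 0: P̄ = F·P·Fᵀ + Q = [49 4 -9; 4 13 13; -9 13 62]
step 0: y = z − H·x̄ = [9, -18]
step 0: S = H·P̄·Hᵀ + R = [752 554; 554 556]
step 0: K = P̄·Hᵀ·S⁻¹ = [-13077/27799 11930/27799; 1347/55598 -2821/27799; 8441/55598 -13055/27799]
step 0: x' = x̄ + K·y = [-26644/27799, -108713/55598, 45567/55598]
step 0: P' = (I − K·H)·P̄ = [107679/27799 127260/27799 -47823/27799; 127260/27799 265677/27799 -39599/27799; -47823/27799 -39599/27799 28996/27799]
step 1: x̄ = F·x = [-175995/27799, -108713/27799, -105921/27799]
step 1: P̄ = F·P·Fᵀ + Q = [2389063/27799 1277988/27799 680954/27799; 1277988/27799 1201703/27799 937499/27799; 680954/27799 937499/27799 1188171/27799]
step 1: y = z − H·x̄ = [-653638/27799, -577155/27799]
step 1: S = H·P̄·Hᵀ + R = [32472255/27799 21941691/27799; 21941691/27799 17251723/27799]
step 1: K = P̄·Hᵀ·S⁻¹ = [-237405571/472226486 180631657/472226486; -150339901/2833358916 -160198501/944452972; 452869451/2833358916 -424414677/944452972]
step 1: x' = x̄ + K·y = [-1157763293/472226486, 2432570305/2833358916, 4990620769/2833358916]
step 1: P' = (I − K·H)·P̄ = [820332315/236113243 1789812005/472226486 -727519867/472226486; 1789812005/472226486 22318170965/2833358916 -3099028507/2833358916; -727519867/472226486 -3099028507/2833358916 2728283765/2833358916]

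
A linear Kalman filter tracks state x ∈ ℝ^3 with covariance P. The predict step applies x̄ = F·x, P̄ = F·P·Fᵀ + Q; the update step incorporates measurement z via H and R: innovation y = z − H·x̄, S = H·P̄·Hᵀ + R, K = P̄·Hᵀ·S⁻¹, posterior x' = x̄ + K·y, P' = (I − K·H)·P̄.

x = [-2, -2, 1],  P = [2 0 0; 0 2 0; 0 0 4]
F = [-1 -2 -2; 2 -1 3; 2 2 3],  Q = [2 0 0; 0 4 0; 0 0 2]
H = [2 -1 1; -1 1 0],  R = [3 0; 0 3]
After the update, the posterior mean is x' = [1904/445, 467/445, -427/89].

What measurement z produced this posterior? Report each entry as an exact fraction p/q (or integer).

z = [3, -3]

x̄ = F·x = [4, 1, -5]
P̄ = F·P·Fᵀ + Q = [28 -24 -36; -24 50 40; -36 40 54]
S = H·P̄·Hᵀ + R = [91 -102; -102 129]
K = P̄·Hᵀ·S⁻¹ = [124/445 -244/1335; 22/445 818/1335; 18/89 200/267]
x' − x̄ = [124/445, 22/445, 18/89] = K·y
y = (KᵀK)⁻¹·Kᵀ·(x' − x̄) = [1, 0]
z = y + H·x̄ = [1, 0] + [2, -3] = [3, -3]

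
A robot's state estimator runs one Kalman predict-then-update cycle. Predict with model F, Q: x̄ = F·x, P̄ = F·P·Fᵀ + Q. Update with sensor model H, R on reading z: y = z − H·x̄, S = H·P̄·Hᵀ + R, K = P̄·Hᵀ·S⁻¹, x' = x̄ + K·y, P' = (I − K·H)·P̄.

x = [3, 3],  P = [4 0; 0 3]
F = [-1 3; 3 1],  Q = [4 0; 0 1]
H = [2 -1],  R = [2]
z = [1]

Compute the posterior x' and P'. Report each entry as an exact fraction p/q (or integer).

x̄ = F·x = [6, 12]
P̄ = F·P·Fᵀ + Q = [35 -3; -3 40]
y = z − H·x̄ = [1]
S = H·P̄·Hᵀ + R = [194]
K = P̄·Hᵀ·S⁻¹ = [73/194; -23/97]
x' = x̄ + K·y = [1237/194, 1141/97]
P' = (I − K·H)·P̄ = [1461/194 1388/97; 1388/97 2822/97]

x' = [1237/194, 1141/97]
P' = [1461/194 1388/97; 1388/97 2822/97]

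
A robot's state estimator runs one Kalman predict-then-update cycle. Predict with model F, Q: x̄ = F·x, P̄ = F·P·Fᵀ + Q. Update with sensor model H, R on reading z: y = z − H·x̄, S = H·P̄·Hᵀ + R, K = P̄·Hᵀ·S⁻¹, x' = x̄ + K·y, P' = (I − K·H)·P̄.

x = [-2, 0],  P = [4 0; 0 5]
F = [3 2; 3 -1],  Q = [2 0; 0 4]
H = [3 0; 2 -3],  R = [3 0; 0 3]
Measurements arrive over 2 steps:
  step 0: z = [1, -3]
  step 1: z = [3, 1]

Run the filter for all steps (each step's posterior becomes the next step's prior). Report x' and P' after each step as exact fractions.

step 0: x̄ = F·x = [-6, -6]
step 0: P̄ = F·P·Fᵀ + Q = [58 26; 26 45]
step 0: y = z − H·x̄ = [19, -9]
step 0: S = H·P̄·Hᵀ + R = [525 114; 114 328]
step 0: K = P̄·Hᵀ·S⁻¹ = [4395/13267 19/26534; 5841/26534 -17489/53068]
step 0: x' = x̄ + K·y = [7635/26534, 60951/53068]
step 0: P' = (I − K·H)·P̄ = [4395/13267 5841/26534; 5841/26534 25277/53068]
step 1: x̄ = F·x = [41928/13267, -15141/53068]
step 1: P̄ = F·P·Fᵀ + Q = [126412/13267 35678/13267; 35678/13267 325677/53068]
step 1: y = z − H·x̄ = [-85983/13267, -327779/53068]
step 1: S = H·P̄·Hᵀ + R = [1177509/13267 437370/13267; 437370/13267 3400345/53068]
step 1: K = P̄·Hᵀ·S⁻¹ = [5198244/16274801 116632/16274801; 3348864/16274801 -25165883/81374005]
step 1: x' = x̄ + K·y = [17023582/16274801, 23702734/81374005]
step 1: P' = (I − K·H)·P̄ = [5198244/16274801 3348864/16274801; 3348864/16274801 36328763/81374005]

step 0: x' = [7635/26534, 60951/53068], P' = [4395/13267 5841/26534; 5841/26534 25277/53068]
step 1: x' = [17023582/16274801, 23702734/81374005], P' = [5198244/16274801 3348864/16274801; 3348864/16274801 36328763/81374005]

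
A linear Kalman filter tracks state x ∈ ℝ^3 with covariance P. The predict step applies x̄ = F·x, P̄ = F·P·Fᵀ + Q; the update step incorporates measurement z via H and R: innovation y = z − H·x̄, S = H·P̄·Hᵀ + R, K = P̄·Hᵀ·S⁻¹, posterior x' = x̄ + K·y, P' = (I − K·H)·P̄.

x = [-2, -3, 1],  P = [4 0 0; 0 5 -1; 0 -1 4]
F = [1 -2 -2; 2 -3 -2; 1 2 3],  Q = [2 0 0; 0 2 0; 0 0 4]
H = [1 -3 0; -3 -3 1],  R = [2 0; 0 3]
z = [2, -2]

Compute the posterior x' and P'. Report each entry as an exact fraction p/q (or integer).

x' = [-340/17449, -11280/17449, -69380/17449]
P' = [41578/52347 10178/52347 43122/17449; 10178/52347 13324/52347 20346/17449; 43122/17449 20346/17449 413637/34898]

x̄ = F·x = [2, 3, -5]
P̄ = F·P·Fᵀ + Q = [34 44 -30; 44 67 -33; -30 -33 52]
y = z − H·x̄ = [9, 18]
S = H·P̄·Hᵀ + R = [375 834; 834 2134]
K = P̄·Hᵀ·S⁻¹ = [5522/52347 -2878/17449; -14897/52347 -1052/17449; -8958/17449 10943/34898]
x' = x̄ + K·y = [-340/17449, -11280/17449, -69380/17449]
P' = (I − K·H)·P̄ = [41578/52347 10178/52347 43122/17449; 10178/52347 13324/52347 20346/17449; 43122/17449 20346/17449 413637/34898]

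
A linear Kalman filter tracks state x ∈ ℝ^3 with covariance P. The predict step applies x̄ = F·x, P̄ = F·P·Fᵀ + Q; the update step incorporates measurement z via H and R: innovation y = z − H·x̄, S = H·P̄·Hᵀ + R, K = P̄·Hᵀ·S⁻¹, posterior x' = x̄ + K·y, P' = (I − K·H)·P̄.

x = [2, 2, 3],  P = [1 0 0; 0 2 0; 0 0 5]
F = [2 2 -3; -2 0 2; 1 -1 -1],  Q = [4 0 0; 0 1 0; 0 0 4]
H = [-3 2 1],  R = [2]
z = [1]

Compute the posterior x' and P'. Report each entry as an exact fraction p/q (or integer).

x̄ = F·x = [-1, 2, -3]
P̄ = F·P·Fᵀ + Q = [61 -34 13; -34 25 -12; 13 -12 12]
y = z − H·x̄ = [-3]
S = H·P̄·Hᵀ + R = [945]
K = P̄·Hᵀ·S⁻¹ = [-34/135; 4/27; -17/315]
x' = x̄ + K·y = [-11/45, 14/9, -298/105]
P' = (I − K·H)·P̄ = [143/135 34/27 7/45; 34/27 115/27 -40/9; 7/45 -40/9 971/105]

x' = [-11/45, 14/9, -298/105]
P' = [143/135 34/27 7/45; 34/27 115/27 -40/9; 7/45 -40/9 971/105]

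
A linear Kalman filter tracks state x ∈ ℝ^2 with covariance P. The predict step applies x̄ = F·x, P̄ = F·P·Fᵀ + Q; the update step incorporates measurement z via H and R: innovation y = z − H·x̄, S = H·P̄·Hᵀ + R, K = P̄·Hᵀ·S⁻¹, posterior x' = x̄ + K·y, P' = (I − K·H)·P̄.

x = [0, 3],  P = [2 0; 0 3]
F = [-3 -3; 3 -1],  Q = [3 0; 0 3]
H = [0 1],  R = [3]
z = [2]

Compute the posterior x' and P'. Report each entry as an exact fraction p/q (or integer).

x̄ = F·x = [-9, -3]
P̄ = F·P·Fᵀ + Q = [48 -9; -9 24]
y = z − H·x̄ = [5]
S = H·P̄·Hᵀ + R = [27]
K = P̄·Hᵀ·S⁻¹ = [-1/3; 8/9]
x' = x̄ + K·y = [-32/3, 13/9]
P' = (I − K·H)·P̄ = [45 -1; -1 8/3]

x' = [-32/3, 13/9]
P' = [45 -1; -1 8/3]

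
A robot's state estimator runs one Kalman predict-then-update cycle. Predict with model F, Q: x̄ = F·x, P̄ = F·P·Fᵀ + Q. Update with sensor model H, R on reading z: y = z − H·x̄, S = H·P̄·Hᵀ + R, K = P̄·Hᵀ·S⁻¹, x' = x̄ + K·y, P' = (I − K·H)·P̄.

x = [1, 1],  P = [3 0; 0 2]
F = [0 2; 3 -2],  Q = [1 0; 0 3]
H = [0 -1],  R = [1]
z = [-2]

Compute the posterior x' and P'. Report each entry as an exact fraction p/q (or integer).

x' = [70/39, 77/39]
P' = [287/39 -8/39; -8/39 38/39]

x̄ = F·x = [2, 1]
P̄ = F·P·Fᵀ + Q = [9 -8; -8 38]
y = z − H·x̄ = [-1]
S = H·P̄·Hᵀ + R = [39]
K = P̄·Hᵀ·S⁻¹ = [8/39; -38/39]
x' = x̄ + K·y = [70/39, 77/39]
P' = (I − K·H)·P̄ = [287/39 -8/39; -8/39 38/39]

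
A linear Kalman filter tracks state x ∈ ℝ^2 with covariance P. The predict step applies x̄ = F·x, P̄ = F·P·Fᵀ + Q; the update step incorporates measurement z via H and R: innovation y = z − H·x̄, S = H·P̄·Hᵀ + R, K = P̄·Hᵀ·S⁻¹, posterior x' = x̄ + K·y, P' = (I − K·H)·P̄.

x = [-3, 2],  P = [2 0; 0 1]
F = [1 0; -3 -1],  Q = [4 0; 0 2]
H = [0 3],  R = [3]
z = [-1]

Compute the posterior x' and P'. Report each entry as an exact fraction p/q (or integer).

x' = [-15/16, -7/32]
P' = [69/16 -3/32; -3/32 21/64]

x̄ = F·x = [-3, 7]
P̄ = F·P·Fᵀ + Q = [6 -6; -6 21]
y = z − H·x̄ = [-22]
S = H·P̄·Hᵀ + R = [192]
K = P̄·Hᵀ·S⁻¹ = [-3/32; 21/64]
x' = x̄ + K·y = [-15/16, -7/32]
P' = (I − K·H)·P̄ = [69/16 -3/32; -3/32 21/64]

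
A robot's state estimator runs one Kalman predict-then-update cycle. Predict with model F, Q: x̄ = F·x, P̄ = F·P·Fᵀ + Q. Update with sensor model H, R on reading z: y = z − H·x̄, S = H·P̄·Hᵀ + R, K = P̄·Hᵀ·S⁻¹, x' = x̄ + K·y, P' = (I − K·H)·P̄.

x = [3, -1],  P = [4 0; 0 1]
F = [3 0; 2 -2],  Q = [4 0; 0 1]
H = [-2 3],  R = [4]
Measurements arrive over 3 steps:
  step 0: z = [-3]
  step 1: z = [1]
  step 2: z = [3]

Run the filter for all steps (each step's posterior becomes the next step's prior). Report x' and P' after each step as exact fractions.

step 0: x̄ = F·x = [9, 8]
step 0: P̄ = F·P·Fᵀ + Q = [40 24; 24 21]
step 0: y = z − H·x̄ = [-9]
step 0: S = H·P̄·Hᵀ + R = [65]
step 0: K = P̄·Hᵀ·S⁻¹ = [-8/65; 3/13]
step 0: x' = x̄ + K·y = [657/65, 77/13]
step 0: P' = (I − K·H)·P̄ = [2536/65 336/13; 336/13 228/13]
step 1: x̄ = F·x = [1971/65, 544/65]
step 1: P̄ = F·P·Fᵀ + Q = [23084/65 5136/65; 5136/65 1329/65]
step 1: y = z − H·x̄ = [475/13]
step 1: S = H·P̄·Hᵀ + R = [8585/13]
step 1: K = P̄·Hᵀ·S⁻¹ = [-6152/8585; -1257/8585]
step 1: x' = x̄ + K·y = [35539/8585, 25921/8585]
step 1: P' = (I − K·H)·P̄ = [137548/8585 83496/8585; 83496/8585 53988/8585]
step 2: x̄ = F·x = [106617/8585, 19236/8585]
step 2: P̄ = F·P·Fᵀ + Q = [1272272/8585 324312/8585; 324312/8585 106761/8585]
step 2: y = z − H·x̄ = [181281/8585]
step 2: S = H·P̄·Hᵀ + R = [2192533/8585]
step 2: K = P̄·Hᵀ·S⁻¹ = [-1571608/2192533; -328341/2192533]
step 2: x' = x̄ + K·y = [-29785311/10962665, -10102749/10962665]
step 2: P' = (I − K·H)·P̄ = [186107536/10962665 113594304/10962665; 113594304/10962665 73540596/10962665]

step 0: x' = [657/65, 77/13], P' = [2536/65 336/13; 336/13 228/13]
step 1: x' = [35539/8585, 25921/8585], P' = [137548/8585 83496/8585; 83496/8585 53988/8585]
step 2: x' = [-29785311/10962665, -10102749/10962665], P' = [186107536/10962665 113594304/10962665; 113594304/10962665 73540596/10962665]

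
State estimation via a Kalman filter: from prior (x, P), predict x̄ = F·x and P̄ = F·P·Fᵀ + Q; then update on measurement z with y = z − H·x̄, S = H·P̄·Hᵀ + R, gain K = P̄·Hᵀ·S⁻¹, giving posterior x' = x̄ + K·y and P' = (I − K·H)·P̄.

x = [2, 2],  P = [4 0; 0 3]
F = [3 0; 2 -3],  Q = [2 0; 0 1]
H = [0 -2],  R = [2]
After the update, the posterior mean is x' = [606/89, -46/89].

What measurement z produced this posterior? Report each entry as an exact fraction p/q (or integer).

z = [1]

x̄ = F·x = [6, -2]
P̄ = F·P·Fᵀ + Q = [38 24; 24 44]
S = H·P̄·Hᵀ + R = [178]
K = P̄·Hᵀ·S⁻¹ = [-24/89; -44/89]
x' − x̄ = [72/89, 132/89] = K·y
y = (KᵀK)⁻¹·Kᵀ·(x' − x̄) = [-3]
z = y + H·x̄ = [-3] + [4] = [1]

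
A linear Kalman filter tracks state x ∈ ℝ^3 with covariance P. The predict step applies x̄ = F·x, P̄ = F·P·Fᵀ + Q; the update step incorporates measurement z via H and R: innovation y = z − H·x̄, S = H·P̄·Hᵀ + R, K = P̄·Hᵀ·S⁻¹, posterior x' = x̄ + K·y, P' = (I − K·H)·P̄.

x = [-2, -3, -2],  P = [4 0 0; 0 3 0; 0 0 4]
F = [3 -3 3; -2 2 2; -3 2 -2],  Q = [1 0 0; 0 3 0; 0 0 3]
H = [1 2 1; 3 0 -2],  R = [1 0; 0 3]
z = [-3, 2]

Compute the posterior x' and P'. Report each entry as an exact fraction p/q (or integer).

x̄ = F·x = [-3, -6, 4]
P̄ = F·P·Fᵀ + Q = [100 -18 -78; -18 47 20; -78 20 67]
y = z − H·x̄ = [8, 19]
S = H·P̄·Hᵀ + R = [208 -100; -100 2107]
K = P̄·Hᵀ·S⁻¹ = [8051/214128 11681/53532; 24109/53532 -311/13383; 8101/142752 -6137/35688]
x' = x̄ + K·y = [8605/5948, -4221/1487, 14117/11896]
P' = (I − K·H)·P̄ = [109685/107064 -29393/26766 86323/71376; -29393/26766 21151/13383 -28771/17844; 86323/71376 -28771/17844 98597/47584]

x' = [8605/5948, -4221/1487, 14117/11896]
P' = [109685/107064 -29393/26766 86323/71376; -29393/26766 21151/13383 -28771/17844; 86323/71376 -28771/17844 98597/47584]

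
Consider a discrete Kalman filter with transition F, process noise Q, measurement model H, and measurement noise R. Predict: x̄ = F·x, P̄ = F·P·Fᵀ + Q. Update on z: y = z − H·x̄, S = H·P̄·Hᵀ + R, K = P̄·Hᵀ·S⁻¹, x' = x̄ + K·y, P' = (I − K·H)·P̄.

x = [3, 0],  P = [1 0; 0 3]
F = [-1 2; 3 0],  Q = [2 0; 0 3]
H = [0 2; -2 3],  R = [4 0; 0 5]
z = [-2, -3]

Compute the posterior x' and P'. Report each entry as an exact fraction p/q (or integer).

x̄ = F·x = [-3, 9]
P̄ = F·P·Fᵀ + Q = [15 -3; -3 12]
y = z − H·x̄ = [-20, -36]
S = H·P̄·Hᵀ + R = [52 84; 84 209]
K = P̄·Hᵀ·S⁻¹ = [1011/1906 -381/953; 372/953 42/953]
x' = x̄ + K·y = [747/953, -375/953]
P' = (I − K·H)·P̄ = [2469/953 1011/953; 1011/953 744/953]

x' = [747/953, -375/953]
P' = [2469/953 1011/953; 1011/953 744/953]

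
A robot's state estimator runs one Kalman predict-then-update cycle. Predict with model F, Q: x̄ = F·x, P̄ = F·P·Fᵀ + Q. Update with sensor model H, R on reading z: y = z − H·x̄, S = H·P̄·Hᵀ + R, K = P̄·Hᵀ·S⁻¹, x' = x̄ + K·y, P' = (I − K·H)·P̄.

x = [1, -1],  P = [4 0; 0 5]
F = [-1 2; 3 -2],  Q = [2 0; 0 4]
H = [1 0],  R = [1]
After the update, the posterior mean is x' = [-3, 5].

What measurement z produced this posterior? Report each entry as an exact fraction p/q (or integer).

x̄ = F·x = [-3, 5]
P̄ = F·P·Fᵀ + Q = [26 -32; -32 60]
S = H·P̄·Hᵀ + R = [27]
K = P̄·Hᵀ·S⁻¹ = [26/27; -32/27]
x' − x̄ = [0, 0] = K·y
y = (KᵀK)⁻¹·Kᵀ·(x' − x̄) = [0]
z = y + H·x̄ = [0] + [-3] = [-3]

z = [-3]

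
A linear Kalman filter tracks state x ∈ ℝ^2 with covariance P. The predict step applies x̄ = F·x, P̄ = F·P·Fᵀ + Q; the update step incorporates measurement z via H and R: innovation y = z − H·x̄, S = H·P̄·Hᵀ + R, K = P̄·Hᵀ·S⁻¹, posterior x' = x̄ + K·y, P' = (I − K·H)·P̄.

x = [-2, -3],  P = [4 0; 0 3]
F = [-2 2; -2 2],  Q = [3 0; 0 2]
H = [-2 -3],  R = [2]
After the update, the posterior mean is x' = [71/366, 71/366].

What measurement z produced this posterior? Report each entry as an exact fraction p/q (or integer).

z = [-1]

x̄ = F·x = [-2, -2]
P̄ = F·P·Fᵀ + Q = [31 28; 28 30]
S = H·P̄·Hᵀ + R = [732]
K = P̄·Hᵀ·S⁻¹ = [-73/366; -73/366]
x' − x̄ = [803/366, 803/366] = K·y
y = (KᵀK)⁻¹·Kᵀ·(x' − x̄) = [-11]
z = y + H·x̄ = [-11] + [10] = [-1]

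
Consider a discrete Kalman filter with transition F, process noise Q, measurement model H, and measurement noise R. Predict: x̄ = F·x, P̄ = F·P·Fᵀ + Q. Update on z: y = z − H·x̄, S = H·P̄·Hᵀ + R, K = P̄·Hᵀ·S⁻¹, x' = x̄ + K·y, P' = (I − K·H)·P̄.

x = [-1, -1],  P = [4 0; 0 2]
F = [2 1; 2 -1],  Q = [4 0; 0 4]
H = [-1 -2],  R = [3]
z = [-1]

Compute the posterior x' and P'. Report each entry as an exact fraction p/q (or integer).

x̄ = F·x = [-3, -1]
P̄ = F·P·Fᵀ + Q = [22 14; 14 22]
y = z − H·x̄ = [-6]
S = H·P̄·Hᵀ + R = [169]
K = P̄·Hᵀ·S⁻¹ = [-50/169; -58/169]
x' = x̄ + K·y = [-207/169, 179/169]
P' = (I − K·H)·P̄ = [1218/169 -534/169; -534/169 354/169]

x' = [-207/169, 179/169]
P' = [1218/169 -534/169; -534/169 354/169]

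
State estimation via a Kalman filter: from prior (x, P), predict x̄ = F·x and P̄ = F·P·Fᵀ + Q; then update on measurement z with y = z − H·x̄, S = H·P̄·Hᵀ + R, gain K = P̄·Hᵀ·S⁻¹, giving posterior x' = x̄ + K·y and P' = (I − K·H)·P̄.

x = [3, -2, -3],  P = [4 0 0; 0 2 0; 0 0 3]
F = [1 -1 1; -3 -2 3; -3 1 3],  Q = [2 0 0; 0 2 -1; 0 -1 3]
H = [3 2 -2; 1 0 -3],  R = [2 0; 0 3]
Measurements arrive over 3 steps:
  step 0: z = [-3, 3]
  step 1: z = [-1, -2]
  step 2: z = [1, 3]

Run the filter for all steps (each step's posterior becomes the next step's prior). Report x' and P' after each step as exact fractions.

step 0: x̄ = F·x = [2, -14, -20]
step 0: P̄ = F·P·Fᵀ + Q = [11 1 -5; 1 73 58; -5 58 68]
step 0: y = z − H·x̄ = [-21, -59]
step 0: S = H·P̄·Hᵀ + R = [273 150; 150 656]
step 0: K = P̄·Hᵀ·S⁻¹ = [2135/13049 29/13049; 7933/26098 -17393/52196; 4195/78294 -17269/52196]
step 0: x' = x̄ + K·y = [-20448/13049, -37743/52196, -83779/52196]
step 0: P' = (I − K·H)·P̄ = [46710/13049 -52389/13049 15541/13049; -52389/13049 277741/52196 -52459/52196; 15541/13049 -52459/52196 113971/156588]
step 1: x̄ = F·x = [-31957/13049, 69525/52196, -10926/13049]
step 1: P̄ = F·P·Fᵀ + Q = [941491/39147 40418/13049 -364399/13049; 40418/13049 234713/52196 -43612/13049; -364399/13049 -43612/13049 570358/13049]
step 1: y = z − H·x̄ = [52415/26098, -26919/13049]
step 1: S = H·P̄·Hᵀ + R = [10573416/13049 8714536/13049; 8714536/13049 23017780/39147]
step 1: K = P̄·Hᵀ·S⁻¹ = [22493671/99286984 -99199/1341716; 38608187/198573968 -532689/2683432; 15957769/297860952 -111146/335429]
step 1: x' = x̄ + K·y = [-365668827/198573968, 846717377/397147936, -27492305/595721904]
step 1: P' = (I − K·H)·P̄ = [160827633/99286984 -315595683/198573968 60949937/99286984; -315595683/198573968 892444273/397147936 -65779575/198573968; 60949937/99286984 -65779575/198573968 159647585/297860952]
step 2: x̄ = F·x = [-4789149703/1191443808, 222796799/198573968, 2985745729/397147936]
step 2: P̄ = F·P·Fᵀ + Q = [13668043955/1191443808 260075837/198573968 -4445432693/397147936; 260075837/198573968 421414179/99286984 -181881393/198573968; -4445432693/397147936 -181881393/198573968 8398851721/397147936]
step 2: y = z − H·x̄ = [10266601901/397147936, 2202199543/74465238]
step 2: S = H·P̄·Hᵀ + R = [144633576177/397147936 7261487123/24821746; 7261487123/24821746 10125911260/37232619]
step 2: K = P̄·Hᵀ·S⁻¹ = [295952426507/1336503294899 -193903674917/2673006589798; 266925438006/1336503294899 -534372557457/2673006589798; 208814581031/4009509884697 -1766639933633/5346013179596]
step 2: x' = x̄ + K·y = [-1177653186281/2673006589798, 996276190179/2673006589798, -14571712942573/16038039538788]
step 2: P' = (I − K·H)·P̄ = [2114015594976/1336503294899 -4146894527013/2673006589798 1603247404901/2673006589798; -4146894527013/2673006589798 11812534096635/5346013179596 -423962809107/1336503294899; 1603247404901/2673006589798 -423962809107/1336503294899 8506414610701/16038039538788]

step 0: x' = [-20448/13049, -37743/52196, -83779/52196], P' = [46710/13049 -52389/13049 15541/13049; -52389/13049 277741/52196 -52459/52196; 15541/13049 -52459/52196 113971/156588]
step 1: x' = [-365668827/198573968, 846717377/397147936, -27492305/595721904], P' = [160827633/99286984 -315595683/198573968 60949937/99286984; -315595683/198573968 892444273/397147936 -65779575/198573968; 60949937/99286984 -65779575/198573968 159647585/297860952]
step 2: x' = [-1177653186281/2673006589798, 996276190179/2673006589798, -14571712942573/16038039538788], P' = [2114015594976/1336503294899 -4146894527013/2673006589798 1603247404901/2673006589798; -4146894527013/2673006589798 11812534096635/5346013179596 -423962809107/1336503294899; 1603247404901/2673006589798 -423962809107/1336503294899 8506414610701/16038039538788]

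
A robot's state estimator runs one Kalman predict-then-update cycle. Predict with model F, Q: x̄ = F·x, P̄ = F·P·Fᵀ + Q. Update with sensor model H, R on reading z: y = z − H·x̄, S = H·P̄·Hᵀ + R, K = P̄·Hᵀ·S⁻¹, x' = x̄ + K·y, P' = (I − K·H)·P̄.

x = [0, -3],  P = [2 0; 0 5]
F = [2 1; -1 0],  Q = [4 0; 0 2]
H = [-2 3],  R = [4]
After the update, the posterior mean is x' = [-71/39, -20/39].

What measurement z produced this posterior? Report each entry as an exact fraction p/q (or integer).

x̄ = F·x = [-3, 0]
P̄ = F·P·Fᵀ + Q = [17 -4; -4 4]
S = H·P̄·Hᵀ + R = [156]
K = P̄·Hᵀ·S⁻¹ = [-23/78; 5/39]
x' − x̄ = [46/39, -20/39] = K·y
y = (KᵀK)⁻¹·Kᵀ·(x' − x̄) = [-4]
z = y + H·x̄ = [-4] + [6] = [2]

z = [2]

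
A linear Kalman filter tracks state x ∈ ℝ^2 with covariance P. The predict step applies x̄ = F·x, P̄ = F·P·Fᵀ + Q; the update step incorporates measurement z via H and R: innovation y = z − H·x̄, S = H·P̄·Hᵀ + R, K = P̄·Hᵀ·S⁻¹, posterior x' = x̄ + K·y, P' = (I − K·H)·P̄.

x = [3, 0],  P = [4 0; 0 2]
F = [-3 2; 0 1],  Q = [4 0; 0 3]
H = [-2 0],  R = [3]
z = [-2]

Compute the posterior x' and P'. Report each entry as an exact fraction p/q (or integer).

x̄ = F·x = [-9, 0]
P̄ = F·P·Fᵀ + Q = [48 4; 4 5]
y = z − H·x̄ = [-20]
S = H·P̄·Hᵀ + R = [195]
K = P̄·Hᵀ·S⁻¹ = [-32/65; -8/195]
x' = x̄ + K·y = [11/13, 32/39]
P' = (I − K·H)·P̄ = [48/65 4/65; 4/65 911/195]

x' = [11/13, 32/39]
P' = [48/65 4/65; 4/65 911/195]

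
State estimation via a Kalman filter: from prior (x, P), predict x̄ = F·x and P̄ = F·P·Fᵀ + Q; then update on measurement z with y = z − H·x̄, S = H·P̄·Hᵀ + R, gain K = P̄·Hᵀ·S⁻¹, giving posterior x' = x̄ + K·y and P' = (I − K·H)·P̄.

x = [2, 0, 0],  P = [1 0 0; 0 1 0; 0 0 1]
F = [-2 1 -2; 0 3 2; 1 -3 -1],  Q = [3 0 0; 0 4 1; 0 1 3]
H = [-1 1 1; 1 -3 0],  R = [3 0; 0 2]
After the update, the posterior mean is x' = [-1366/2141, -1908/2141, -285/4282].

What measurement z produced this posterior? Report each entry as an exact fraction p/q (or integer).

x̄ = F·x = [-4, 0, 2]
P̄ = F·P·Fᵀ + Q = [12 -1 -3; -1 17 -10; -3 -10 14]
S = H·P̄·Hᵀ + R = [34 -40; -40 173]
K = P̄·Hᵀ·S⁻¹ = [-1084/2141 -65/2141; -348/2141 -724/2141; 2291/4282 599/2141]
x' − x̄ = [7198/2141, -1908/2141, -8849/4282] = K·y
y = (KᵀK)⁻¹·Kᵀ·(x' − x̄) = [-7, 6]
z = y + H·x̄ = [-7, 6] + [6, -4] = [-1, 2]

z = [-1, 2]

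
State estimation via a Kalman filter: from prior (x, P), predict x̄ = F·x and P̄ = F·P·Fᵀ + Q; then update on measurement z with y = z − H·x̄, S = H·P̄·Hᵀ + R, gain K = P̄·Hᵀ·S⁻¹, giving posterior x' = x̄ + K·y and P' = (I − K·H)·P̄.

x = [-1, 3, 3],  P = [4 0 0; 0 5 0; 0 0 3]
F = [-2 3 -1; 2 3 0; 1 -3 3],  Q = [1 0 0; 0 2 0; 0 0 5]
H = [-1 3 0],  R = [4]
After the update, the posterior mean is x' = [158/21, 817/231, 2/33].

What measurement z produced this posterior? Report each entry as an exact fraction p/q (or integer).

z = [3]

x̄ = F·x = [8, 7, -1]
P̄ = F·P·Fᵀ + Q = [65 29 -62; 29 63 -37; -62 -37 81]
S = H·P̄·Hᵀ + R = [462]
K = P̄·Hᵀ·S⁻¹ = [1/21; 80/231; -7/66]
x' − x̄ = [-10/21, -800/231, 35/33] = K·y
y = (KᵀK)⁻¹·Kᵀ·(x' − x̄) = [-10]
z = y + H·x̄ = [-10] + [13] = [3]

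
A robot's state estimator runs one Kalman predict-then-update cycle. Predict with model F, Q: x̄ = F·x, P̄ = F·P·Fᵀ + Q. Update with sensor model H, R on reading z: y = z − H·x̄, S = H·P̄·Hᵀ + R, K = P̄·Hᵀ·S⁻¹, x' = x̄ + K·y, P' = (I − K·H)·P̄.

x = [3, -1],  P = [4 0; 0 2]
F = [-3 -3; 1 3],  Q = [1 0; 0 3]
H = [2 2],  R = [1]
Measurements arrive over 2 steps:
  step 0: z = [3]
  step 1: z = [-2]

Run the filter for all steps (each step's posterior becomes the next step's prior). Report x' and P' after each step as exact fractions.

step 0: x' = [88/27, -50/27], P' = [1955/81 -1930/81; -1930/81 1925/81]
step 1: x' = [-132786/32657, 99682/32657], P' = [102593/32657 -102362/32657; -102362/32657 110275/32657]

step 0: x̄ = F·x = [-6, 0]
step 0: P̄ = F·P·Fᵀ + Q = [55 -30; -30 25]
step 0: y = z − H·x̄ = [15]
step 0: S = H·P̄·Hᵀ + R = [81]
step 0: K = P̄·Hᵀ·S⁻¹ = [50/81; -10/81]
step 0: x' = x̄ + K·y = [88/27, -50/27]
step 0: P' = (I − K·H)·P̄ = [1955/81 -1930/81; -1930/81 1925/81]
step 1: x̄ = F·x = [-38/9, -62/27]
step 1: P̄ = F·P·Fᵀ + Q = [29/9 -10/27; -10/27 7943/81]
step 1: y = z − H·x̄ = [298/27]
step 1: S = H·P̄·Hᵀ + R = [32657/81]
step 1: K = P̄·Hᵀ·S⁻¹ = [462/32657; 15826/32657]
step 1: x' = x̄ + K·y = [-132786/32657, 99682/32657]
step 1: P' = (I − K·H)·P̄ = [102593/32657 -102362/32657; -102362/32657 110275/32657]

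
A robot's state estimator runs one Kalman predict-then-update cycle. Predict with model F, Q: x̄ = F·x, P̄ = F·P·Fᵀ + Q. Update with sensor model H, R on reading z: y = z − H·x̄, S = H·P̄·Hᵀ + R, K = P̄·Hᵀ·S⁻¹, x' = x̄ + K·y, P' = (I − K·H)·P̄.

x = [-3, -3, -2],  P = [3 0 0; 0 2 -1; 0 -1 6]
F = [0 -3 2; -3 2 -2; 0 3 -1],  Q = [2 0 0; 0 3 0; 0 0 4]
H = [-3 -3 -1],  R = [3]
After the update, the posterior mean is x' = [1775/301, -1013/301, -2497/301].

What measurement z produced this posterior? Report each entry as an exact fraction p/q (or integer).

z = [1]

x̄ = F·x = [5, 7, -7]
P̄ = F·P·Fᵀ + Q = [56 -46 -39; -46 70 32; -39 32 34]
S = H·P̄·Hᵀ + R = [301]
K = P̄·Hᵀ·S⁻¹ = [9/301; -104/301; -13/301]
x' − x̄ = [270/301, -3120/301, -390/301] = K·y
y = (KᵀK)⁻¹·Kᵀ·(x' − x̄) = [30]
z = y + H·x̄ = [30] + [-29] = [1]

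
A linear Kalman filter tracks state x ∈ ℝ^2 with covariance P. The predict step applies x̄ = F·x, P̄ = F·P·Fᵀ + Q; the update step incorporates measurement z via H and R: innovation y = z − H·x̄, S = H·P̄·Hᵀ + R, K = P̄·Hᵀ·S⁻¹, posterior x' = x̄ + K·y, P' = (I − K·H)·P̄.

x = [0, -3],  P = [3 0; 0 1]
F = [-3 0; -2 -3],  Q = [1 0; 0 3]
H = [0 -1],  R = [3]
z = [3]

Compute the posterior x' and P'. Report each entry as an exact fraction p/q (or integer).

x' = [-8, -5/3]
P' = [16 2; 2 8/3]

x̄ = F·x = [0, 9]
P̄ = F·P·Fᵀ + Q = [28 18; 18 24]
y = z − H·x̄ = [12]
S = H·P̄·Hᵀ + R = [27]
K = P̄·Hᵀ·S⁻¹ = [-2/3; -8/9]
x' = x̄ + K·y = [-8, -5/3]
P' = (I − K·H)·P̄ = [16 2; 2 8/3]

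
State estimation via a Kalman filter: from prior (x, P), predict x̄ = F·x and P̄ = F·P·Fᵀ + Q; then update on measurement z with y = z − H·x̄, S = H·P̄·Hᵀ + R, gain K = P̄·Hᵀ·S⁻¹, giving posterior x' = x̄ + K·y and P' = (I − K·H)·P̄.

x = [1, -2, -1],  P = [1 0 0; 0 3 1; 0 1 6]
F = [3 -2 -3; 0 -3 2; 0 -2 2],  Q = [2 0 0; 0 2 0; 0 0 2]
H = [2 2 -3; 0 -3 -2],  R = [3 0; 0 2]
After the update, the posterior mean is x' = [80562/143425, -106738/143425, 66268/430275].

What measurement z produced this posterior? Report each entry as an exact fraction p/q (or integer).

x̄ = F·x = [10, 4, 2]
P̄ = F·P·Fᵀ + Q = [89 -13 -22; -13 41 32; -22 32 30]
S = H·P̄·Hᵀ + R = [569 260; 260 875]
K = P̄·Hᵀ·S⁻¹ = [11278/28685 -3151/143425; 908/28685 -32001/143425; -4138/86055 -70564/430275]
x' − x̄ = [-1353688/143425, -680438/143425, -794282/430275] = K·y
y = (KᵀK)⁻¹·Kᵀ·(x' − x̄) = [-23, 18]
z = y + H·x̄ = [-23, 18] + [22, -16] = [-1, 2]

z = [-1, 2]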